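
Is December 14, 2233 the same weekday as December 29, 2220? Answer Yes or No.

No

From Dec 29, 2220 to Dec 14, 2233 is 4733 days.
4733 mod 7 = 1, so they are different weekdays.
(Dec 29, 2220 is a Friday; Dec 14, 2233 is a Saturday.)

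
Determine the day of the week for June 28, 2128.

Monday

January 1, 2128 is a Thursday.
Jan 1, 2128 → Feb 1, 2128: 31 days (January has 31).
Feb 1, 2128 → Mar 1, 2128: 29 days (February has 29).
Mar 1, 2128 → Apr 1, 2128: 31 days (March has 31).
Apr 1, 2128 → May 1, 2128: 30 days (April has 30).
May 1, 2128 → Jun 1, 2128: 31 days (May has 31).
Jun 1, 2128 → Jun 28, 2128: 27 days.
Total: 179 days.
179 mod 7 = 4, so Thursday + 4 = Monday.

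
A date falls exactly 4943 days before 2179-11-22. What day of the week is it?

Sunday

Nov 22, 2179 is a Monday.
4943 mod 7 = 1, so 4943 days before a Monday is Monday − 1 = Sunday.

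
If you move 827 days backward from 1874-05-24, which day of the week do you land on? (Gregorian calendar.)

Saturday

First find the weekday of May 24, 1874. Doomsday rule: the anchor day for the 1800s is Friday. For year 74: 74÷12 = 6 r 2, and 2÷4 = 0, so 6+2+0 = 8.
Friday + 8 ≡ Saturday — that's 1874's doomsday.
In May the doomsday date is May 9.
May 24 is 15 days after May 9; 15 mod 7 = 1, so Saturday + 1 = Sunday.
827 mod 7 = 1, so 827 days before a Sunday is Sunday − 1 = Saturday.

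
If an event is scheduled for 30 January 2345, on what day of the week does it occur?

Doomsday rule: the anchor day for the 2300s is Wednesday. For year 45: 45÷12 = 3 r 9, and 9÷4 = 2, so 3+9+2 = 14.
Wednesday + 14 ≡ Wednesday — that's 2345's doomsday.
In January the doomsday date is Jan 3 (2345 is not a leap year).
Jan 30 is 27 days after Jan 3; 27 mod 7 = 6, so Wednesday + 6 = Tuesday.

Tuesday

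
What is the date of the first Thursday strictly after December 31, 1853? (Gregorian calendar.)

Dec 31, 1853 is a Saturday.
From Saturday to the next Thursday is 5 days.
Dec 31, 1853 + 5 = Jan 5, 1854.

January 5, 1854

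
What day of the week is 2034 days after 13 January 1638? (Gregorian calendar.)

Sunday

First find the weekday of Jan 13, 1638. Doomsday rule: the anchor day for the 1600s is Tuesday. For year 38: 38÷12 = 3 r 2, and 2÷4 = 0, so 3+2+0 = 5.
Tuesday + 5 ≡ Sunday — that's 1638's doomsday.
In January the doomsday date is Jan 3 (1638 is not a leap year).
Jan 13 is 10 days after Jan 3; 10 mod 7 = 3, so Sunday + 3 = Wednesday.
2034 mod 7 = 4, so 2034 days after a Wednesday is Wednesday + 4 = Sunday.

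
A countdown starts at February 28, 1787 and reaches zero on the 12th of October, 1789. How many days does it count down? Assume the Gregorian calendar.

957

Feb 28, 1787 → Feb 28, 1788: 365 days.
Feb 28, 1788 → Feb 28, 1789: 366 days (Feb 29, 1788 is in that span).
Feb 28, 1789 → Mar 28, 1789: 28 days (February has 28).
Mar 28, 1789 → Apr 28, 1789: 31 days (March has 31).
Apr 28, 1789 → May 28, 1789: 30 days (April has 30).
May 28, 1789 → Jun 28, 1789: 31 days (May has 31).
Jun 28, 1789 → Jul 28, 1789: 30 days (June has 30).
Jul 28, 1789 → Aug 28, 1789: 31 days (July has 31).
Aug 28, 1789 → Sep 28, 1789: 31 days (August has 31).
Sep 28, 1789 → Oct 12, 1789: 14 days.
Total: 957 days.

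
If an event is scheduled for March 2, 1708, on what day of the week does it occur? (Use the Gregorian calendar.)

Friday

Doomsday rule: the anchor day for the 1700s is Sunday. For year 08: 8÷12 = 0 r 8, and 8÷4 = 2, so 0+8+2 = 10.
Sunday + 10 ≡ Wednesday — that's 1708's doomsday.
In March the doomsday date is Mar 14.
Mar 2 is 12 days before Mar 14; 12 mod 7 = 5, so Wednesday − 5 = Friday.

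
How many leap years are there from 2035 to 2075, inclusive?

10

Multiples of 4 in [2035,2075]: 10.
Of those, multiples of 100: 0 (not leap unless ÷400).
Multiples of 400: 0.
Leap years = 10 − 0 + 0 = 10.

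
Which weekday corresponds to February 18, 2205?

Monday

Doomsday rule: the anchor day for the 2200s is Friday. For year 05: 5÷12 = 0 r 5, and 5÷4 = 1, so 0+5+1 = 6.
Friday + 6 ≡ Thursday — that's 2205's doomsday.
In February the doomsday date is Feb 28 (2205 is not a leap year).
Feb 18 is 10 days before Feb 28; 10 mod 7 = 3, so Thursday − 3 = Monday.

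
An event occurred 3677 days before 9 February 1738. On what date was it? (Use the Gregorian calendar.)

−365 (one year) → Feb 9, 1737 (3312 left).
−366 (one year; includes Feb 29, 1736) → Feb 9, 1736 (2946 left).
−365 (one year) → Feb 9, 1735 (2581 left).
−365 (one year) → Feb 9, 1734 (2216 left).
−365 (one year) → Feb 9, 1733 (1851 left).
−366 (one year; includes Feb 29, 1732) → Feb 9, 1732 (1485 left).
−365 (one year) → Feb 9, 1731 (1120 left).
−365 (one year) → Feb 9, 1730 (755 left).
−365 (one year) → Feb 9, 1729 (390 left).
−9 → Jan 31, 1729 (end of Jan, 31 days; 381 left).
−31 → Dec 31, 1728 (end of Dec, 31 days; 350 left).
−31 → Nov 30, 1728 (end of Nov, 30 days; 319 left).
−30 → Oct 31, 1728 (end of Oct, 31 days; 289 left).
−31 → Sep 30, 1728 (end of Sep, 30 days; 258 left).
−30 → Aug 31, 1728 (end of Aug, 31 days; 228 left).
−31 → Jul 31, 1728 (end of Jul, 31 days; 197 left).
−31 → Jun 30, 1728 (end of Jun, 30 days; 166 left).
−30 → May 31, 1728 (end of May, 31 days; 136 left).
−31 → Apr 30, 1728 (end of Apr, 30 days; 105 left).
−30 → Mar 31, 1728 (end of Mar, 31 days; 75 left).
−31 → Feb 29, 1728 (end of Feb, 29 days; 44 left).
−29 → Jan 31, 1728 (end of Jan, 31 days; 15 left).
−15 → Jan 16, 1728.

January 16, 1728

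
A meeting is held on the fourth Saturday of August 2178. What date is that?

August 22, 2178

August 1, 2178 is a Saturday.
The first Saturday is therefore August 1 (same day).
The fourth Saturday is 1 + 3×7 = August 22.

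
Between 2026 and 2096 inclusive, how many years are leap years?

18

Multiples of 4 in [2026,2096]: 18.
Of those, multiples of 100: 0 (not leap unless ÷400).
Multiples of 400: 0.
Leap years = 18 − 0 + 0 = 18.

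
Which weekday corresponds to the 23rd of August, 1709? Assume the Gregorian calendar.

Doomsday rule: the anchor day for the 1700s is Sunday. For year 09: 9÷12 = 0 r 9, and 9÷4 = 2, so 0+9+2 = 11.
Sunday + 11 ≡ Thursday — that's 1709's doomsday.
In August the doomsday date is Aug 8.
Aug 23 is 15 days after Aug 8; 15 mod 7 = 1, so Thursday + 1 = Friday.

Friday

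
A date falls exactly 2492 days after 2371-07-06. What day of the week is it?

Tuesday

First find the weekday of Jul 6, 2371. Doomsday rule: the anchor day for the 2300s is Wednesday. For year 71: 71÷12 = 5 r 11, and 11÷4 = 2, so 5+11+2 = 18.
Wednesday + 18 ≡ Sunday — that's 2371's doomsday.
In July the doomsday date is Jul 11.
Jul 6 is 5 days before Jul 11; 5 mod 7 = 5, so Sunday − 5 = Tuesday.
2492 mod 7 = 0, so 2492 days after a Tuesday is Tuesday + 0 = Tuesday.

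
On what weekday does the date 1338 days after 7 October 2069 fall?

Tuesday

Oct 7, 2069 is a Monday.
1338 mod 7 = 1, so 1338 days after a Monday is Monday + 1 = Tuesday.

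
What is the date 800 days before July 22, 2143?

May 13, 2141

−365 (one year) → Jul 22, 2142 (435 left).
−365 (one year) → Jul 22, 2141 (70 left).
−22 → Jun 30, 2141 (end of Jun, 30 days; 48 left).
−30 → May 31, 2141 (end of May, 31 days; 18 left).
−18 → May 13, 2141.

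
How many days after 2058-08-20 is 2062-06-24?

1404

Aug 20, 2058 → Aug 20, 2059: 365 days.
Aug 20, 2059 → Aug 20, 2060: 366 days (Feb 29, 2060 is in that span).
Aug 20, 2060 → Aug 20, 2061: 365 days.
Aug 20, 2061 → Sep 20, 2061: 31 days (August has 31).
Sep 20, 2061 → Oct 20, 2061: 30 days (September has 30).
Oct 20, 2061 → Nov 20, 2061: 31 days (October has 31).
Nov 20, 2061 → Dec 20, 2061: 30 days (November has 30).
Dec 20, 2061 → Jan 20, 2062: 31 days (December has 31).
Jan 20, 2062 → Feb 20, 2062: 31 days (January has 31).
Feb 20, 2062 → Mar 20, 2062: 28 days (February has 28).
Mar 20, 2062 → Apr 20, 2062: 31 days (March has 31).
Apr 20, 2062 → May 20, 2062: 30 days (April has 30).
May 20, 2062 → Jun 20, 2062: 31 days (May has 31).
Jun 20, 2062 → Jun 24, 2062: 4 days.
Total: 1404 days.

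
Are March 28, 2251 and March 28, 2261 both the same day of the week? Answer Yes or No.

No

From Mar 28, 2251 to Mar 28, 2261 is 3653 days.
3653 mod 7 = 6, so they are different weekdays.
(Mar 28, 2251 is a Friday; Mar 28, 2261 is a Thursday.)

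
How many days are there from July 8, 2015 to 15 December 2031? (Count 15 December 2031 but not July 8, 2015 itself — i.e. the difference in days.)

Jul 8, 2015 → Jul 8, 2016: 366 days (Feb 29, 2016 is in that span).
Jul 8, 2016 → Jul 8, 2017: 365 days.
Jul 8, 2017 → Jul 8, 2018: 365 days.
Jul 8, 2018 → Jul 8, 2019: 365 days.
Jul 8, 2019 → Jul 8, 2020: 366 days (Feb 29, 2020 is in that span).
Jul 8, 2020 → Jul 8, 2021: 365 days.
Jul 8, 2021 → Jul 8, 2022: 365 days.
Jul 8, 2022 → Jul 8, 2023: 365 days.
Jul 8, 2023 → Jul 8, 2024: 366 days (Feb 29, 2024 is in that span).
Jul 8, 2024 → Jul 8, 2025: 365 days.
Jul 8, 2025 → Jul 8, 2026: 365 days.
Jul 8, 2026 → Jul 8, 2027: 365 days.
Jul 8, 2027 → Jul 8, 2028: 366 days (Feb 29, 2028 is in that span).
Jul 8, 2028 → Jul 8, 2029: 365 days.
Jul 8, 2029 → Jul 8, 2030: 365 days.
Jul 8, 2030 → Jul 8, 2031: 365 days.
Jul 8, 2031 → Aug 8, 2031: 31 days (July has 31).
Aug 8, 2031 → Sep 8, 2031: 31 days (August has 31).
Sep 8, 2031 → Oct 8, 2031: 30 days (September has 30).
Oct 8, 2031 → Nov 8, 2031: 31 days (October has 31).
Nov 8, 2031 → Dec 8, 2031: 30 days (November has 30).
Dec 8, 2031 → Dec 15, 2031: 7 days.
Total: 6004 days.

6004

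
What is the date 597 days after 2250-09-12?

May 1, 2252

+365 (one year) → Sep 12, 2251 (232 left).
Sep has 30 days: +19 → Oct 1, 2251 (213 left).
Oct has 31 days: +31 → Nov 1, 2251 (182 left).
Nov has 30 days: +30 → Dec 1, 2251 (152 left).
Dec has 31 days: +31 → Jan 1, 2252 (121 left).
Jan has 31 days: +31 → Feb 1, 2252 (90 left).
Feb has 29 days: +29 → Mar 1, 2252 (61 left).
Mar has 31 days: +31 → Apr 1, 2252 (30 left).
Apr has 30 days: +30 → May 1, 2252 (0 left).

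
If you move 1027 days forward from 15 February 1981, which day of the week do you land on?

Friday

First find the weekday of Feb 15, 1981. Doomsday rule: the anchor day for the 1900s is Wednesday. For year 81: 81÷12 = 6 r 9, and 9÷4 = 2, so 6+9+2 = 17.
Wednesday + 17 ≡ Saturday — that's 1981's doomsday.
In February the doomsday date is Feb 28 (1981 is not a leap year).
Feb 15 is 13 days before Feb 28; 13 mod 7 = 6, so Saturday − 6 = Sunday.
1027 mod 7 = 5, so 1027 days after a Sunday is Sunday + 5 = Friday.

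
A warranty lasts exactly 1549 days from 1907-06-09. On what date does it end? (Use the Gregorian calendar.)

September 5, 1911

+366 (one year; includes Feb 29, 1908) → Jun 9, 1908 (1183 left).
+365 (one year) → Jun 9, 1909 (818 left).
+365 (one year) → Jun 9, 1910 (453 left).
+365 (one year) → Jun 9, 1911 (88 left).
Jun has 30 days: +22 → Jul 1, 1911 (66 left).
Jul has 31 days: +31 → Aug 1, 1911 (35 left).
Aug has 31 days: +31 → Sep 1, 1911 (4 left).
+4 → Sep 5, 1911.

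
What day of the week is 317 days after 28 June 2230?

Wednesday

First find the weekday of Jun 28, 2230. Doomsday rule: the anchor day for the 2200s is Friday. For year 30: 30÷12 = 2 r 6, and 6÷4 = 1, so 2+6+1 = 9.
Friday + 9 ≡ Sunday — that's 2230's doomsday.
In June the doomsday date is Jun 6.
Jun 28 is 22 days after Jun 6; 22 mod 7 = 1, so Sunday + 1 = Monday.
317 mod 7 = 2, so 317 days after a Monday is Monday + 2 = Wednesday.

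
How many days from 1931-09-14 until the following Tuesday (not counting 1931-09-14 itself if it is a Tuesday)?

1

Sep 14, 1931 is a Monday.
From Monday to the next Tuesday is 1 day.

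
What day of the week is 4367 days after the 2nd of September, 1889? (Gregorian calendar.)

Sep 2, 1889 is a Monday.
4367 mod 7 = 6, so 4367 days after a Monday is Monday + 6 = Sunday.

Sunday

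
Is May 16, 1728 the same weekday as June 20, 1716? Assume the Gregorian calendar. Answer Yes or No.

From Jun 20, 1716 to May 16, 1728 is 4348 days.
4348 mod 7 = 1, so they are different weekdays.
(Jun 20, 1716 is a Saturday; May 16, 1728 is a Sunday.)

No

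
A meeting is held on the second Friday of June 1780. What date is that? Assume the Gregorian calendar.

June 1, 1780 is a Thursday.
The first Friday is therefore June 2 (1 days later).
The second Friday is 2 + 1×7 = June 9.

June 9, 1780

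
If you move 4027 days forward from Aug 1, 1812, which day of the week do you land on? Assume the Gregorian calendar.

First find the weekday of Aug 1, 1812. Doomsday rule: the anchor day for the 1800s is Friday. For year 12: 12÷12 = 1 r 0, and 0÷4 = 0, so 1+0+0 = 1.
Friday + 1 ≡ Saturday — that's 1812's doomsday.
In August the doomsday date is Aug 8.
Aug 1 is 7 days before Aug 8; 7 mod 7 = 0, so Saturday − 0 = Saturday.
4027 mod 7 = 2, so 4027 days after a Saturday is Saturday + 2 = Monday.

Monday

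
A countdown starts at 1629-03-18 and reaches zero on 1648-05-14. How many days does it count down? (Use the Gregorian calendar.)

6997

Mar 18, 1629 → Mar 18, 1630: 365 days.
Mar 18, 1630 → Mar 18, 1631: 365 days.
Mar 18, 1631 → Mar 18, 1632: 366 days (Feb 29, 1632 is in that span).
Mar 18, 1632 → Mar 18, 1633: 365 days.
Mar 18, 1633 → Mar 18, 1634: 365 days.
Mar 18, 1634 → Mar 18, 1635: 365 days.
Mar 18, 1635 → Mar 18, 1636: 366 days (Feb 29, 1636 is in that span).
Mar 18, 1636 → Mar 18, 1637: 365 days.
Mar 18, 1637 → Mar 18, 1638: 365 days.
Mar 18, 1638 → Mar 18, 1639: 365 days.
Mar 18, 1639 → Mar 18, 1640: 366 days (Feb 29, 1640 is in that span).
Mar 18, 1640 → Mar 18, 1641: 365 days.
Mar 18, 1641 → Mar 18, 1642: 365 days.
Mar 18, 1642 → Mar 18, 1643: 365 days.
Mar 18, 1643 → Mar 18, 1644: 366 days (Feb 29, 1644 is in that span).
Mar 18, 1644 → Mar 18, 1645: 365 days.
Mar 18, 1645 → Mar 18, 1646: 365 days.
Mar 18, 1646 → Mar 18, 1647: 365 days.
Mar 18, 1647 → Mar 18, 1648: 366 days (Feb 29, 1648 is in that span).
Mar 18, 1648 → Apr 18, 1648: 31 days (March has 31).
Apr 18, 1648 → May 14, 1648: 26 days.
Total: 6997 days.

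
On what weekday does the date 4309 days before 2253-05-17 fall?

May 17, 2253 is a Tuesday.
4309 mod 7 = 4, so 4309 days before a Tuesday is Tuesday − 4 = Friday.

Friday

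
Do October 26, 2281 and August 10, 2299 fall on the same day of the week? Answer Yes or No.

No

From Oct 26, 2281 to Aug 10, 2299 is 6497 days.
6497 mod 7 = 1, so they are different weekdays.
(Oct 26, 2281 is a Wednesday; Aug 10, 2299 is a Thursday.)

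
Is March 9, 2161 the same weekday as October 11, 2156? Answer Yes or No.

From Oct 11, 2156 to Mar 9, 2161 is 1610 days.
1610 mod 7 = 0, so they are the same weekday.
(Oct 11, 2156 is a Monday; Mar 9, 2161 is a Monday.)

Yes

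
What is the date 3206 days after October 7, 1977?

July 18, 1986

+365 (one year) → Oct 7, 1978 (2841 left).
+365 (one year) → Oct 7, 1979 (2476 left).
+366 (one year; includes Feb 29, 1980) → Oct 7, 1980 (2110 left).
+365 (one year) → Oct 7, 1981 (1745 left).
+365 (one year) → Oct 7, 1982 (1380 left).
+365 (one year) → Oct 7, 1983 (1015 left).
+366 (one year; includes Feb 29, 1984) → Oct 7, 1984 (649 left).
+365 (one year) → Oct 7, 1985 (284 left).
Oct has 31 days: +25 → Nov 1, 1985 (259 left).
Nov has 30 days: +30 → Dec 1, 1985 (229 left).
Dec has 31 days: +31 → Jan 1, 1986 (198 left).
Jan has 31 days: +31 → Feb 1, 1986 (167 left).
Feb has 28 days: +28 → Mar 1, 1986 (139 left).
Mar has 31 days: +31 → Apr 1, 1986 (108 left).
Apr has 30 days: +30 → May 1, 1986 (78 left).
May has 31 days: +31 → Jun 1, 1986 (47 left).
Jun has 30 days: +30 → Jul 1, 1986 (17 left).
+17 → Jul 18, 1986.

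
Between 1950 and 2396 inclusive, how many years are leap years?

109

Multiples of 4 in [1950,2396]: 112.
Of those, multiples of 100: 4 (not leap unless ÷400).
Multiples of 400: 1.
Leap years = 112 − 4 + 1 = 109.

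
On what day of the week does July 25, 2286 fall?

Sunday

Doomsday rule: the anchor day for the 2200s is Friday. For year 86: 86÷12 = 7 r 2, and 2÷4 = 0, so 7+2+0 = 9.
Friday + 9 ≡ Sunday — that's 2286's doomsday.
In July the doomsday date is Jul 11.
Jul 25 is 14 days after Jul 11; 14 mod 7 = 0, so Sunday + 0 = Sunday.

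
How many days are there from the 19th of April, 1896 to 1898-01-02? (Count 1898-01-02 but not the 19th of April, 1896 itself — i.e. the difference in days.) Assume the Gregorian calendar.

623

Apr 19, 1896 → Apr 19, 1897: 365 days.
Apr 19, 1897 → May 19, 1897: 30 days (April has 30).
May 19, 1897 → Jun 19, 1897: 31 days (May has 31).
Jun 19, 1897 → Jul 19, 1897: 30 days (June has 30).
Jul 19, 1897 → Aug 19, 1897: 31 days (July has 31).
Aug 19, 1897 → Sep 19, 1897: 31 days (August has 31).
Sep 19, 1897 → Oct 19, 1897: 30 days (September has 30).
Oct 19, 1897 → Nov 19, 1897: 31 days (October has 31).
Nov 19, 1897 → Dec 19, 1897: 30 days (November has 30).
Dec 19, 1897 → Jan 2, 1898: 14 days.
Total: 623 days.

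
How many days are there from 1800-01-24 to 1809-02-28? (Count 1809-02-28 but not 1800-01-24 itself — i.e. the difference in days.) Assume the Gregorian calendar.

Jan 24, 1800 → Jan 24, 1801: 365 days.
Jan 24, 1801 → Jan 24, 1802: 365 days.
Jan 24, 1802 → Jan 24, 1803: 365 days.
Jan 24, 1803 → Jan 24, 1804: 365 days.
Jan 24, 1804 → Jan 24, 1805: 366 days (Feb 29, 1804 is in that span).
Jan 24, 1805 → Jan 24, 1806: 365 days.
Jan 24, 1806 → Jan 24, 1807: 365 days.
Jan 24, 1807 → Jan 24, 1808: 365 days.
Jan 24, 1808 → Jan 24, 1809: 366 days (Feb 29, 1808 is in that span).
Jan 24, 1809 → Feb 24, 1809: 31 days (January has 31).
Feb 24, 1809 → Feb 28, 1809: 4 days.
Total: 3322 days.

3322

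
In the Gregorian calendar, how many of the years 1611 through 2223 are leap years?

Multiples of 4 in [1611,2223]: 153.
Of those, multiples of 100: 6 (not leap unless ÷400).
Multiples of 400: 1.
Leap years = 153 − 6 + 1 = 148.

148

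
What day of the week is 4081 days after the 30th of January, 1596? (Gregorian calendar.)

First find the weekday of Jan 30, 1596. Doomsday rule: the anchor day for the 1500s is Wednesday. For year 96: 96÷12 = 8 r 0, and 0÷4 = 0, so 8+0+0 = 8.
Wednesday + 8 ≡ Thursday — that's 1596's doomsday.
In January the doomsday date is Jan 4 (1596 is a leap year (divisible by 4)).
Jan 30 is 26 days after Jan 4; 26 mod 7 = 5, so Thursday + 5 = Tuesday.
4081 mod 7 = 0, so 4081 days after a Tuesday is Tuesday + 0 = Tuesday.

Tuesday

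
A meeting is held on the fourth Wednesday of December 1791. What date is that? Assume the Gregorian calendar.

December 28, 1791

December 1, 1791 is a Thursday.
The first Wednesday is therefore December 7 (6 days later).
The fourth Wednesday is 7 + 3×7 = December 28.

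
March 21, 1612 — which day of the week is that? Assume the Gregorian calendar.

Wednesday

Doomsday rule: the anchor day for the 1600s is Tuesday. For year 12: 12÷12 = 1 r 0, and 0÷4 = 0, so 1+0+0 = 1.
Tuesday + 1 ≡ Wednesday — that's 1612's doomsday.
In March the doomsday date is Mar 14.
Mar 21 is 7 days after Mar 14; 7 mod 7 = 0, so Wednesday + 0 = Wednesday.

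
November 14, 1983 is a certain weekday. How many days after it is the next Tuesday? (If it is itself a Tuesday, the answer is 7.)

1

Nov 14, 1983 is a Monday.
From Monday to the next Tuesday is 1 day.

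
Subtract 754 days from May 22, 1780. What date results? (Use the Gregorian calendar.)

−366 (one year; includes Feb 29, 1780) → May 22, 1779 (388 left).
−22 → Apr 30, 1779 (end of Apr, 30 days; 366 left).
−30 → Mar 31, 1779 (end of Mar, 31 days; 336 left).
−31 → Feb 28, 1779 (end of Feb, 28 days; 305 left).
−28 → Jan 31, 1779 (end of Jan, 31 days; 277 left).
−31 → Dec 31, 1778 (end of Dec, 31 days; 246 left).
−31 → Nov 30, 1778 (end of Nov, 30 days; 215 left).
−30 → Oct 31, 1778 (end of Oct, 31 days; 185 left).
−31 → Sep 30, 1778 (end of Sep, 30 days; 154 left).
−30 → Aug 31, 1778 (end of Aug, 31 days; 124 left).
−31 → Jul 31, 1778 (end of Jul, 31 days; 93 left).
−31 → Jun 30, 1778 (end of Jun, 30 days; 62 left).
−30 → May 31, 1778 (end of May, 31 days; 32 left).
−31 → Apr 30, 1778 (end of Apr, 30 days; 1 left).
−1 → Apr 29, 1778.

April 29, 1778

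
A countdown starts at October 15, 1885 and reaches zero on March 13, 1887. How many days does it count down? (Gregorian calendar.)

514

Oct 15, 1885 → Oct 15, 1886: 365 days.
Oct 15, 1886 → Nov 15, 1886: 31 days (October has 31).
Nov 15, 1886 → Dec 15, 1886: 30 days (November has 30).
Dec 15, 1886 → Jan 15, 1887: 31 days (December has 31).
Jan 15, 1887 → Feb 15, 1887: 31 days (January has 31).
Feb 15, 1887 → Mar 13, 1887: 26 days.
Total: 514 days.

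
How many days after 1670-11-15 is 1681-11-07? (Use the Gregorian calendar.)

Nov 15, 1670 → Nov 15, 1671: 365 days.
Nov 15, 1671 → Nov 15, 1672: 366 days (Feb 29, 1672 is in that span).
Nov 15, 1672 → Nov 15, 1673: 365 days.
Nov 15, 1673 → Nov 15, 1674: 365 days.
Nov 15, 1674 → Nov 15, 1675: 365 days.
Nov 15, 1675 → Nov 15, 1676: 366 days (Feb 29, 1676 is in that span).
Nov 15, 1676 → Nov 15, 1677: 365 days.
Nov 15, 1677 → Nov 15, 1678: 365 days.
Nov 15, 1678 → Nov 15, 1679: 365 days.
Nov 15, 1679 → Nov 15, 1680: 366 days (Feb 29, 1680 is in that span).
Nov 15, 1680 → Dec 15, 1680: 30 days (November has 30).
Dec 15, 1680 → Jan 15, 1681: 31 days (December has 31).
Jan 15, 1681 → Feb 15, 1681: 31 days (January has 31).
Feb 15, 1681 → Mar 15, 1681: 28 days (February has 28).
Mar 15, 1681 → Apr 15, 1681: 31 days (March has 31).
Apr 15, 1681 → May 15, 1681: 30 days (April has 30).
May 15, 1681 → Jun 15, 1681: 31 days (May has 31).
Jun 15, 1681 → Jul 15, 1681: 30 days (June has 30).
Jul 15, 1681 → Aug 15, 1681: 31 days (July has 31).
Aug 15, 1681 → Sep 15, 1681: 31 days (August has 31).
Sep 15, 1681 → Oct 15, 1681: 30 days (September has 30).
Oct 15, 1681 → Nov 7, 1681: 23 days.
Total: 4010 days.

4010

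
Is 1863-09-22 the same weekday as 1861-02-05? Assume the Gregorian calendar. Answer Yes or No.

Yes

From Feb 5, 1861 to Sep 22, 1863 is 959 days.
959 mod 7 = 0, so they are the same weekday.
(Feb 5, 1861 is a Tuesday; Sep 22, 1863 is a Tuesday.)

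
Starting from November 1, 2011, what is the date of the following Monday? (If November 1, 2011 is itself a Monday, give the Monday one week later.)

November 7, 2011

Nov 1, 2011 is a Tuesday.
From Tuesday to the next Monday is 6 days.
Nov 1, 2011 + 6 = Nov 7, 2011.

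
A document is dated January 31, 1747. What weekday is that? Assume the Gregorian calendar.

Doomsday rule: the anchor day for the 1700s is Sunday. For year 47: 47÷12 = 3 r 11, and 11÷4 = 2, so 3+11+2 = 16.
Sunday + 16 ≡ Tuesday — that's 1747's doomsday.
In January the doomsday date is Jan 3 (1747 is not a leap year).
Jan 31 is 28 days after Jan 3; 28 mod 7 = 0, so Tuesday + 0 = Tuesday.

Tuesday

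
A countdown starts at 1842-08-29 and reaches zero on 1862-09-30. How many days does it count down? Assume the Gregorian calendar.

7337

Aug 29, 1842 → Aug 29, 1843: 365 days.
Aug 29, 1843 → Aug 29, 1844: 366 days (Feb 29, 1844 is in that span).
Aug 29, 1844 → Aug 29, 1845: 365 days.
Aug 29, 1845 → Aug 29, 1846: 365 days.
Aug 29, 1846 → Aug 29, 1847: 365 days.
Aug 29, 1847 → Aug 29, 1848: 366 days (Feb 29, 1848 is in that span).
Aug 29, 1848 → Aug 29, 1849: 365 days.
Aug 29, 1849 → Aug 29, 1850: 365 days.
Aug 29, 1850 → Aug 29, 1851: 365 days.
Aug 29, 1851 → Aug 29, 1852: 366 days (Feb 29, 1852 is in that span).
Aug 29, 1852 → Aug 29, 1853: 365 days.
Aug 29, 1853 → Aug 29, 1854: 365 days.
Aug 29, 1854 → Aug 29, 1855: 365 days.
Aug 29, 1855 → Aug 29, 1856: 366 days (Feb 29, 1856 is in that span).
Aug 29, 1856 → Aug 29, 1857: 365 days.
Aug 29, 1857 → Aug 29, 1858: 365 days.
Aug 29, 1858 → Aug 29, 1859: 365 days.
Aug 29, 1859 → Aug 29, 1860: 366 days (Feb 29, 1860 is in that span).
Aug 29, 1860 → Aug 29, 1861: 365 days.
Aug 29, 1861 → Sep 29, 1861: 31 days (August has 31).
Sep 29, 1861 → Oct 29, 1861: 30 days (September has 30).
Oct 29, 1861 → Nov 29, 1861: 31 days (October has 31).
Nov 29, 1861 → Dec 29, 1861: 30 days (November has 30).
Dec 29, 1861 → Jan 29, 1862: 31 days (December has 31).
Jan 29, 1862 → Feb 28, 1862: 30 days (January has 31).
Feb 28, 1862 → Mar 28, 1862: 28 days (February has 28).
Mar 28, 1862 → Apr 28, 1862: 31 days (March has 31).
Apr 28, 1862 → May 28, 1862: 30 days (April has 30).
May 28, 1862 → Jun 28, 1862: 31 days (May has 31).
Jun 28, 1862 → Jul 28, 1862: 30 days (June has 30).
Jul 28, 1862 → Aug 28, 1862: 31 days (July has 31).
Aug 28, 1862 → Sep 28, 1862: 31 days (August has 31).
Sep 28, 1862 → Sep 30, 1862: 2 days.
Total: 7337 days.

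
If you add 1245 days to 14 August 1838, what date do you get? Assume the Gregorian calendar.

January 10, 1842

+365 (one year) → Aug 14, 1839 (880 left).
+366 (one year; includes Feb 29, 1840) → Aug 14, 1840 (514 left).
+365 (one year) → Aug 14, 1841 (149 left).
Aug has 31 days: +18 → Sep 1, 1841 (131 left).
Sep has 30 days: +30 → Oct 1, 1841 (101 left).
Oct has 31 days: +31 → Nov 1, 1841 (70 left).
Nov has 30 days: +30 → Dec 1, 1841 (40 left).
Dec has 31 days: +31 → Jan 1, 1842 (9 left).
+9 → Jan 10, 1842.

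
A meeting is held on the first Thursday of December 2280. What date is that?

December 2, 2280

December 1, 2280 is a Wednesday.
The first Thursday is therefore December 2 (1 days later).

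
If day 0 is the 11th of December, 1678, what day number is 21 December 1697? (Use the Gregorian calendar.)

Dec 11, 1678 → Dec 11, 1679: 365 days.
Dec 11, 1679 → Dec 11, 1680: 366 days (Feb 29, 1680 is in that span).
Dec 11, 1680 → Dec 11, 1681: 365 days.
Dec 11, 1681 → Dec 11, 1682: 365 days.
Dec 11, 1682 → Dec 11, 1683: 365 days.
Dec 11, 1683 → Dec 11, 1684: 366 days (Feb 29, 1684 is in that span).
Dec 11, 1684 → Dec 11, 1685: 365 days.
Dec 11, 1685 → Dec 11, 1686: 365 days.
Dec 11, 1686 → Dec 11, 1687: 365 days.
Dec 11, 1687 → Dec 11, 1688: 366 days (Feb 29, 1688 is in that span).
Dec 11, 1688 → Dec 11, 1689: 365 days.
Dec 11, 1689 → Dec 11, 1690: 365 days.
Dec 11, 1690 → Dec 11, 1691: 365 days.
Dec 11, 1691 → Dec 11, 1692: 366 days (Feb 29, 1692 is in that span).
Dec 11, 1692 → Dec 11, 1693: 365 days.
Dec 11, 1693 → Dec 11, 1694: 365 days.
Dec 11, 1694 → Dec 11, 1695: 365 days.
Dec 11, 1695 → Dec 11, 1696: 366 days (Feb 29, 1696 is in that span).
Dec 11, 1696 → Jan 11, 1697: 31 days (December has 31).
Jan 11, 1697 → Feb 11, 1697: 31 days (January has 31).
Feb 11, 1697 → Mar 11, 1697: 28 days (February has 28).
Mar 11, 1697 → Apr 11, 1697: 31 days (March has 31).
Apr 11, 1697 → May 11, 1697: 30 days (April has 30).
May 11, 1697 → Jun 11, 1697: 31 days (May has 31).
Jun 11, 1697 → Jul 11, 1697: 30 days (June has 30).
Jul 11, 1697 → Aug 11, 1697: 31 days (July has 31).
Aug 11, 1697 → Sep 11, 1697: 31 days (August has 31).
Sep 11, 1697 → Oct 11, 1697: 30 days (September has 30).
Oct 11, 1697 → Nov 11, 1697: 31 days (October has 31).
Nov 11, 1697 → Dec 11, 1697: 30 days (November has 30).
Dec 11, 1697 → Dec 21, 1697: 10 days.
Total: 6950 days.

6950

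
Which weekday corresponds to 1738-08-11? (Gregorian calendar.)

Doomsday rule: the anchor day for the 1700s is Sunday. For year 38: 38÷12 = 3 r 2, and 2÷4 = 0, so 3+2+0 = 5.
Sunday + 5 ≡ Friday — that's 1738's doomsday.
In August the doomsday date is Aug 8.
Aug 11 is 3 days after Aug 8; 3 mod 7 = 3, so Friday + 3 = Monday.

Monday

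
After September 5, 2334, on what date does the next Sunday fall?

Sep 5, 2334 is a Wednesday.
From Wednesday to the next Sunday is 4 days.
Sep 5, 2334 + 4 = Sep 9, 2334.

September 9, 2334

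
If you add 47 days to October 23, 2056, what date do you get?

December 9, 2056

Oct has 31 days: +9 → Nov 1, 2056 (38 left).
Nov has 30 days: +30 → Dec 1, 2056 (8 left).
+8 → Dec 9, 2056.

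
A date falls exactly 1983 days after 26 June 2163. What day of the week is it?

Tuesday

Jun 26, 2163 is a Sunday.
1983 mod 7 = 2, so 1983 days after a Sunday is Sunday + 2 = Tuesday.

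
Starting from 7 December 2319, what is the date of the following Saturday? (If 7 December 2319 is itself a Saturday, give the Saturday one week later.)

December 13, 2319

Dec 7, 2319 is a Sunday.
From Sunday to the next Saturday is 6 days.
Dec 7, 2319 + 6 = Dec 13, 2319.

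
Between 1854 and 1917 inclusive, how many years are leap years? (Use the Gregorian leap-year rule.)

Multiples of 4 in [1854,1917]: 16.
Of those, multiples of 100: 1 (not leap unless ÷400).
Multiples of 400: 0.
Leap years = 16 − 1 + 0 = 15.

15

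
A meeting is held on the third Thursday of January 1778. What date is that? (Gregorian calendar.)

January 15, 1778

January 1, 1778 is a Thursday.
The first Thursday is therefore January 1 (same day).
The third Thursday is 1 + 2×7 = January 15.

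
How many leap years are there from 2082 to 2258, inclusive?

42

Multiples of 4 in [2082,2258]: 44.
Of those, multiples of 100: 2 (not leap unless ÷400).
Multiples of 400: 0.
Leap years = 44 − 2 + 0 = 42.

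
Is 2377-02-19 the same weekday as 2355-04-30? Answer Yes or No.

From Apr 30, 2355 to Feb 19, 2377 is 7966 days.
7966 mod 7 = 0, so they are the same weekday.
(Apr 30, 2355 is a Saturday; Feb 19, 2377 is a Saturday.)

Yes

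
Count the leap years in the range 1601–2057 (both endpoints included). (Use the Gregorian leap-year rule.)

111

Multiples of 4 in [1601,2057]: 114.
Of those, multiples of 100: 4 (not leap unless ÷400).
Multiples of 400: 1.
Leap years = 114 − 4 + 1 = 111.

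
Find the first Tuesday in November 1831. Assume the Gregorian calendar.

November 1, 1831 is a Tuesday.
The first Tuesday is therefore November 1 (same day).

November 1, 1831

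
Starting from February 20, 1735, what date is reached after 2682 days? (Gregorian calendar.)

+365 (one year) → Feb 20, 1736 (2317 left).
+366 (one year; includes Feb 29, 1736) → Feb 20, 1737 (1951 left).
+365 (one year) → Feb 20, 1738 (1586 left).
+365 (one year) → Feb 20, 1739 (1221 left).
+365 (one year) → Feb 20, 1740 (856 left).
+366 (one year; includes Feb 29, 1740) → Feb 20, 1741 (490 left).
+365 (one year) → Feb 20, 1742 (125 left).
Feb has 28 days: +9 → Mar 1, 1742 (116 left).
Mar has 31 days: +31 → Apr 1, 1742 (85 left).
Apr has 30 days: +30 → May 1, 1742 (55 left).
May has 31 days: +31 → Jun 1, 1742 (24 left).
+24 → Jun 25, 1742.

June 25, 1742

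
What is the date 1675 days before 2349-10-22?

−365 (one year) → Oct 22, 2348 (1310 left).
−366 (one year; includes Feb 29, 2348) → Oct 22, 2347 (944 left).
−365 (one year) → Oct 22, 2346 (579 left).
−365 (one year) → Oct 22, 2345 (214 left).
−22 → Sep 30, 2345 (end of Sep, 30 days; 192 left).
−30 → Aug 31, 2345 (end of Aug, 31 days; 162 left).
−31 → Jul 31, 2345 (end of Jul, 31 days; 131 left).
−31 → Jun 30, 2345 (end of Jun, 30 days; 100 left).
−30 → May 31, 2345 (end of May, 31 days; 70 left).
−31 → Apr 30, 2345 (end of Apr, 30 days; 39 left).
−30 → Mar 31, 2345 (end of Mar, 31 days; 9 left).
−9 → Mar 22, 2345.

March 22, 2345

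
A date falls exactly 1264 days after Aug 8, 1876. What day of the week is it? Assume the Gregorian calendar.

Saturday

Aug 8, 1876 is a Tuesday.
1264 mod 7 = 4, so 1264 days after a Tuesday is Tuesday + 4 = Saturday.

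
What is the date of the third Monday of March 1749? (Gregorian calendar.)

March 17, 1749

March 1, 1749 is a Saturday.
The first Monday is therefore March 3 (2 days later).
The third Monday is 3 + 2×7 = March 17.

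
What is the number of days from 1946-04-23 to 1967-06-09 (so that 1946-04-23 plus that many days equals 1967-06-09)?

7717

Apr 23, 1946 → Apr 23, 1947: 365 days.
Apr 23, 1947 → Apr 23, 1948: 366 days (Feb 29, 1948 is in that span).
Apr 23, 1948 → Apr 23, 1949: 365 days.
Apr 23, 1949 → Apr 23, 1950: 365 days.
Apr 23, 1950 → Apr 23, 1951: 365 days.
Apr 23, 1951 → Apr 23, 1952: 366 days (Feb 29, 1952 is in that span).
Apr 23, 1952 → Apr 23, 1953: 365 days.
Apr 23, 1953 → Apr 23, 1954: 365 days.
Apr 23, 1954 → Apr 23, 1955: 365 days.
Apr 23, 1955 → Apr 23, 1956: 366 days (Feb 29, 1956 is in that span).
Apr 23, 1956 → Apr 23, 1957: 365 days.
Apr 23, 1957 → Apr 23, 1958: 365 days.
Apr 23, 1958 → Apr 23, 1959: 365 days.
Apr 23, 1959 → Apr 23, 1960: 366 days (Feb 29, 1960 is in that span).
Apr 23, 1960 → Apr 23, 1961: 365 days.
Apr 23, 1961 → Apr 23, 1962: 365 days.
Apr 23, 1962 → Apr 23, 1963: 365 days.
Apr 23, 1963 → Apr 23, 1964: 366 days (Feb 29, 1964 is in that span).
Apr 23, 1964 → Apr 23, 1965: 365 days.
Apr 23, 1965 → Apr 23, 1966: 365 days.
Apr 23, 1966 → Apr 23, 1967: 365 days.
Apr 23, 1967 → May 23, 1967: 30 days (April has 30).
May 23, 1967 → Jun 9, 1967: 17 days.
Total: 7717 days.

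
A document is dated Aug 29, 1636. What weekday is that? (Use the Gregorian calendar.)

Friday

Doomsday rule: the anchor day for the 1600s is Tuesday. For year 36: 36÷12 = 3 r 0, and 0÷4 = 0, so 3+0+0 = 3.
Tuesday + 3 ≡ Friday — that's 1636's doomsday.
In August the doomsday date is Aug 8.
Aug 29 is 21 days after Aug 8; 21 mod 7 = 0, so Friday + 0 = Friday.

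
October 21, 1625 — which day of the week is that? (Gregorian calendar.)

Doomsday rule: the anchor day for the 1600s is Tuesday. For year 25: 25÷12 = 2 r 1, and 1÷4 = 0, so 2+1+0 = 3.
Tuesday + 3 ≡ Friday — that's 1625's doomsday.
In October the doomsday date is Oct 10.
Oct 21 is 11 days after Oct 10; 11 mod 7 = 4, so Friday + 4 = Tuesday.

Tuesday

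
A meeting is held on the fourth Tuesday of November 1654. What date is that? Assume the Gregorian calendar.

November 1, 1654 is a Sunday.
The first Tuesday is therefore November 3 (2 days later).
The fourth Tuesday is 3 + 3×7 = November 24.

November 24, 1654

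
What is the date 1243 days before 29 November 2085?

July 5, 2082

−365 (one year) → Nov 29, 2084 (878 left).
−366 (one year; includes Feb 29, 2084) → Nov 29, 2083 (512 left).
−365 (one year) → Nov 29, 2082 (147 left).
−29 → Oct 31, 2082 (end of Oct, 31 days; 118 left).
−31 → Sep 30, 2082 (end of Sep, 30 days; 87 left).
−30 → Aug 31, 2082 (end of Aug, 31 days; 57 left).
−31 → Jul 31, 2082 (end of Jul, 31 days; 26 left).
−26 → Jul 5, 2082.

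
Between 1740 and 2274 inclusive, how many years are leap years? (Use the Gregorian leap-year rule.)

130

Multiples of 4 in [1740,2274]: 134.
Of those, multiples of 100: 5 (not leap unless ÷400).
Multiples of 400: 1.
Leap years = 134 − 5 + 1 = 130.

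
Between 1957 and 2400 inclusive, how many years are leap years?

108

Multiples of 4 in [1957,2400]: 111.
Of those, multiples of 100: 5 (not leap unless ÷400).
Multiples of 400: 2.
Leap years = 111 − 5 + 2 = 108.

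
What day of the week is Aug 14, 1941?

Doomsday rule: the anchor day for the 1900s is Wednesday. For year 41: 41÷12 = 3 r 5, and 5÷4 = 1, so 3+5+1 = 9.
Wednesday + 9 ≡ Friday — that's 1941's doomsday.
In August the doomsday date is Aug 8.
Aug 14 is 6 days after Aug 8; 6 mod 7 = 6, so Friday + 6 = Thursday.

Thursday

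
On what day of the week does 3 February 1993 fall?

Doomsday rule: the anchor day for the 1900s is Wednesday. For year 93: 93÷12 = 7 r 9, and 9÷4 = 2, so 7+9+2 = 18.
Wednesday + 18 ≡ Sunday — that's 1993's doomsday.
In February the doomsday date is Feb 28 (1993 is not a leap year).
Feb 3 is 25 days before Feb 28; 25 mod 7 = 4, so Sunday − 4 = Wednesday.

Wednesday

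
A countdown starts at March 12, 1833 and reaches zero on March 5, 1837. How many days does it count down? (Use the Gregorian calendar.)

Mar 12, 1833 → Mar 12, 1834: 365 days.
Mar 12, 1834 → Mar 12, 1835: 365 days.
Mar 12, 1835 → Mar 12, 1836: 366 days (Feb 29, 1836 is in that span).
Mar 12, 1836 → Apr 12, 1836: 31 days (March has 31).
Apr 12, 1836 → May 12, 1836: 30 days (April has 30).
May 12, 1836 → Jun 12, 1836: 31 days (May has 31).
Jun 12, 1836 → Jul 12, 1836: 30 days (June has 30).
Jul 12, 1836 → Aug 12, 1836: 31 days (July has 31).
Aug 12, 1836 → Sep 12, 1836: 31 days (August has 31).
Sep 12, 1836 → Oct 12, 1836: 30 days (September has 30).
Oct 12, 1836 → Nov 12, 1836: 31 days (October has 31).
Nov 12, 1836 → Dec 12, 1836: 30 days (November has 30).
Dec 12, 1836 → Jan 12, 1837: 31 days (December has 31).
Jan 12, 1837 → Feb 12, 1837: 31 days (January has 31).
Feb 12, 1837 → Mar 5, 1837: 21 days.
Total: 1454 days.

1454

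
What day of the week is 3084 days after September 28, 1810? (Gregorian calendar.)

Tuesday

First find the weekday of Sep 28, 1810. Doomsday rule: the anchor day for the 1800s is Friday. For year 10: 10÷12 = 0 r 10, and 10÷4 = 2, so 0+10+2 = 12.
Friday + 12 ≡ Wednesday — that's 1810's doomsday.
In September the doomsday date is Sep 5.
Sep 28 is 23 days after Sep 5; 23 mod 7 = 2, so Wednesday + 2 = Friday.
3084 mod 7 = 4, so 3084 days after a Friday is Friday + 4 = Tuesday.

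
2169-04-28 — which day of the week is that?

Friday

Doomsday rule: the anchor day for the 2100s is Sunday. For year 69: 69÷12 = 5 r 9, and 9÷4 = 2, so 5+9+2 = 16.
Sunday + 16 ≡ Tuesday — that's 2169's doomsday.
In April the doomsday date is Apr 4.
Apr 28 is 24 days after Apr 4; 24 mod 7 = 3, so Tuesday + 3 = Friday.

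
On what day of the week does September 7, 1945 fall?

Friday

Doomsday rule: the anchor day for the 1900s is Wednesday. For year 45: 45÷12 = 3 r 9, and 9÷4 = 2, so 3+9+2 = 14.
Wednesday + 14 ≡ Wednesday — that's 1945's doomsday.
In September the doomsday date is Sep 5.
Sep 7 is 2 days after Sep 5; 2 mod 7 = 2, so Wednesday + 2 = Friday.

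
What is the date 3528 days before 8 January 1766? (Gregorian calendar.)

−365 (one year) → Jan 8, 1765 (3163 left).
−366 (one year; includes Feb 29, 1764) → Jan 8, 1764 (2797 left).
−365 (one year) → Jan 8, 1763 (2432 left).
−365 (one year) → Jan 8, 1762 (2067 left).
−365 (one year) → Jan 8, 1761 (1702 left).
−366 (one year; includes Feb 29, 1760) → Jan 8, 1760 (1336 left).
−365 (one year) → Jan 8, 1759 (971 left).
−365 (one year) → Jan 8, 1758 (606 left).
−365 (one year) → Jan 8, 1757 (241 left).
−8 → Dec 31, 1756 (end of Dec, 31 days; 233 left).
−31 → Nov 30, 1756 (end of Nov, 30 days; 202 left).
−30 → Oct 31, 1756 (end of Oct, 31 days; 172 left).
−31 → Sep 30, 1756 (end of Sep, 30 days; 141 left).
−30 → Aug 31, 1756 (end of Aug, 31 days; 111 left).
−31 → Jul 31, 1756 (end of Jul, 31 days; 80 left).
−31 → Jun 30, 1756 (end of Jun, 30 days; 49 left).
−30 → May 31, 1756 (end of May, 31 days; 19 left).
−19 → May 12, 1756.

May 12, 1756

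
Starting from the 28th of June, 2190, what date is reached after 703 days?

May 31, 2192

+365 (one year) → Jun 28, 2191 (338 left).
Jun has 30 days: +3 → Jul 1, 2191 (335 left).
Jul has 31 days: +31 → Aug 1, 2191 (304 left).
Aug has 31 days: +31 → Sep 1, 2191 (273 left).
Sep has 30 days: +30 → Oct 1, 2191 (243 left).
Oct has 31 days: +31 → Nov 1, 2191 (212 left).
Nov has 30 days: +30 → Dec 1, 2191 (182 left).
Dec has 31 days: +31 → Jan 1, 2192 (151 left).
Jan has 31 days: +31 → Feb 1, 2192 (120 left).
Feb has 29 days: +29 → Mar 1, 2192 (91 left).
Mar has 31 days: +31 → Apr 1, 2192 (60 left).
Apr has 30 days: +30 → May 1, 2192 (30 left).
+30 → May 31, 2192.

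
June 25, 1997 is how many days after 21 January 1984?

4904

Jan 21, 1984 → Jan 21, 1985: 366 days (Feb 29, 1984 is in that span).
Jan 21, 1985 → Jan 21, 1986: 365 days.
Jan 21, 1986 → Jan 21, 1987: 365 days.
Jan 21, 1987 → Jan 21, 1988: 365 days.
Jan 21, 1988 → Jan 21, 1989: 366 days (Feb 29, 1988 is in that span).
Jan 21, 1989 → Jan 21, 1990: 365 days.
Jan 21, 1990 → Jan 21, 1991: 365 days.
Jan 21, 1991 → Jan 21, 1992: 365 days.
Jan 21, 1992 → Jan 21, 1993: 366 days (Feb 29, 1992 is in that span).
Jan 21, 1993 → Jan 21, 1994: 365 days.
Jan 21, 1994 → Jan 21, 1995: 365 days.
Jan 21, 1995 → Jan 21, 1996: 365 days.
Jan 21, 1996 → Jan 21, 1997: 366 days (Feb 29, 1996 is in that span).
Jan 21, 1997 → Feb 21, 1997: 31 days (January has 31).
Feb 21, 1997 → Mar 21, 1997: 28 days (February has 28).
Mar 21, 1997 → Apr 21, 1997: 31 days (March has 31).
Apr 21, 1997 → May 21, 1997: 30 days (April has 30).
May 21, 1997 → Jun 21, 1997: 31 days (May has 31).
Jun 21, 1997 → Jun 25, 1997: 4 days.
Total: 4904 days.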